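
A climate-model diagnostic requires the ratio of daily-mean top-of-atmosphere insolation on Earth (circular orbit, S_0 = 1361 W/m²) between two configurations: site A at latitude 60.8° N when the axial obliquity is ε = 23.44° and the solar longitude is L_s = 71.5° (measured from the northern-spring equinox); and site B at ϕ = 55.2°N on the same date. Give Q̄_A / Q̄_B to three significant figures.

— Configuration A (ϕ=+60.8°):
Solar declination: sin δ = sin ε · sin L_s = sin 23.44° × sin 71.5° = 0.37723, so δ = +22.162°.
cos h₀ = −tan(+60.8°) tan(+22.162°) = -0.7288, h₀ = 2.3874 rad.
Bracket: h₀ sin ϕ sin δ + cos ϕ cos δ sin h₀ = 2.3874×0.87292×0.37723 + 0.48786×0.92612×0.68470 = 0.786151 + 0.309359 = 1.095510.
Q̄ = (S_0/π) × [bracket] = (1361/π) × 1.095510 = 474.60 W/m².
— Configuration B (ϕ=+55.2°):
cos h₀ = −tan(+55.2°) tan(+22.162°) = -0.5861, h₀ = 2.1970 rad.
Bracket: h₀ sin ϕ sin δ + cos ϕ cos δ sin h₀ = 2.1970×0.82115×0.37723 + 0.57071×0.92612×0.81026 = 0.680548 + 0.428260 = 1.108808.
Q̄ = (S_0/π) × [bracket] = (1361/π) × 1.108808 = 480.36 W/m².
Ratio Q̄_A / Q̄_B = 474.60 / 480.36 = 0.9880.

Q̄_A / Q̄_B ≈ 0.988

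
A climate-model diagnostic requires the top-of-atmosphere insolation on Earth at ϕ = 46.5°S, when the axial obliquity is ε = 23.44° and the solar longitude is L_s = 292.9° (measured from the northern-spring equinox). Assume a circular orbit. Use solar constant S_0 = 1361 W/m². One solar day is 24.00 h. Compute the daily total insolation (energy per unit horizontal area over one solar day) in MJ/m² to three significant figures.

Solar declination: sin δ = sin ε · sin L_s = sin 23.44° × sin 292.9° = -0.36644, so δ = -21.496°.
cos h₀ = −tan(-46.5°) tan(-21.496°) = -0.4150, h₀ = 1.9988 rad.
Bracket: h₀ sin ϕ sin δ + cos ϕ cos δ sin h₀ = 1.9988×-0.72537×-0.36644 + 0.68835×0.93044×0.90982 = 0.531290 + 0.582711 = 1.114001.
Q̄ = (S_0/π) × [bracket] = (1361/π) × 1.114001 = 482.61 W/m².
Daily total = Q̄ × 24.00 h × 3600 s/h = 482.61 × 24.00 × 3600 / 10⁶ = 41.70 MJ/m².

41.7 MJ/m²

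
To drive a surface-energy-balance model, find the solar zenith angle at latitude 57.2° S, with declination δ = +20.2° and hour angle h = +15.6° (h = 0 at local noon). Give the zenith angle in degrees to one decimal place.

θ_z = 78.5°

cos θ_z = sin φ sin δ + cos φ cos δ cos h = -0.290246 + 0.489662 = 0.199416.
θ_z = arccos(0.199416) = 78.5°.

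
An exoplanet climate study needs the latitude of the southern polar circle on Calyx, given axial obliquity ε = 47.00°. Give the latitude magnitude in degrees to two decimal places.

43.00°

The polar circle is the lowest latitude that experiences at least one full rotation of continuous darkness at the northern-summer solstice; it lies at |φ| = 90° − ε = 90° − 47.00° = 43.00°.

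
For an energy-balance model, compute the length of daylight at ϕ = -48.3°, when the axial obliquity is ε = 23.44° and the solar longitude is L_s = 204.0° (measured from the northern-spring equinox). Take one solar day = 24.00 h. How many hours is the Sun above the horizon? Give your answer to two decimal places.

13.41 h

Solar declination: sin δ = sin ε · sin L_s = sin 23.44° × sin 204.0° = -0.16180, so δ = -9.311°.
cos h₀ = −tan ϕ · tan δ = −tan(-48.3°) × tan(-9.311°) = -0.1840, so h₀ = 1.7559 rad = 100.60°.
Daylight = 2h₀/(2π) × 24.00 h = (1.7559/π) × 24.00 = 13.41 h.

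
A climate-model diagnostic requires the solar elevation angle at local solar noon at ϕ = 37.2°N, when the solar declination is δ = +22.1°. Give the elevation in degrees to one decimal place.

74.9°

At local noon the hour angle is zero, so the zenith angle equals |ϕ − δ| = |+37.2° − (+22.100°)| = 15.100°.
Elevation = 90° − 15.100° = 74.9°.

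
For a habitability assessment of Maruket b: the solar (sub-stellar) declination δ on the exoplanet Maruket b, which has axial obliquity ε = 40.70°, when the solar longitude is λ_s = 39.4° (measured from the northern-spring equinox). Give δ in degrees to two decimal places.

sin δ = sin ε · sin λ_s = sin 40.70° × sin 39.4° = 0.413907.
δ = arcsin(0.413907) = +24.45°.

δ = +24.45°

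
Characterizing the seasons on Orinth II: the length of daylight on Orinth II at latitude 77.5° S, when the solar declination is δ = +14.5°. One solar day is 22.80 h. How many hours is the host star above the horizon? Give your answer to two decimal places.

cos H₀ = −tan φ · tan δ = 1.1665 ≥ 1, so the host star never rises (polar night) and H₀ = 0.
Daylight = 2H₀/(2π) × 22.80 h = (0.0000/π) × 22.80 = 0.00 h.

0.00 h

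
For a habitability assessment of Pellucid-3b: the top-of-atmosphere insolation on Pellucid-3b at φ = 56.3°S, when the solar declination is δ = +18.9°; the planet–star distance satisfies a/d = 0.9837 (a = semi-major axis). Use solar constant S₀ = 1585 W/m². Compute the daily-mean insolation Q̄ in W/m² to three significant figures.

Q̄ ≈ 84.2 W/m²

cos H₀ = −tan(-56.3°) tan(+18.900°) = 0.5134, H₀ = 1.0317 rad.
Bracket: H₀ sin φ sin δ + cos φ cos δ sin H₀ = 1.0317×-0.83195×0.32392 + 0.55484×0.94609×0.85817 = -0.278028 + 0.450478 = 0.172450.
Inverse-square distance factor (a/d)² = 0.9837² = 0.967666.
Q̄ = (S₀/π) × 0.967666 × [bracket] = (1585/π) × 0.967666 × 0.172450 = 84.19 W/m².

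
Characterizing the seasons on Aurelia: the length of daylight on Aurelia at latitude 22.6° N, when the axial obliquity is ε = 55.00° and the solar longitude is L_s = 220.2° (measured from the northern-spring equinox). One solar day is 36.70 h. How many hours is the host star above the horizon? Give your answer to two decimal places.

Solar declination: sin δ = sin ε · sin L_s = sin 55.00° × sin 220.2° = -0.52873, so δ = -31.920°.
cos h₀ = −tan ϕ · tan δ = −tan(+22.6°) × tan(-31.920°) = 0.2593, so h₀ = 1.3085 rad = 74.97°.
Daylight = 2h₀/(2π) × 36.70 h = (1.3085/π) × 36.70 = 15.29 h.

15.29 h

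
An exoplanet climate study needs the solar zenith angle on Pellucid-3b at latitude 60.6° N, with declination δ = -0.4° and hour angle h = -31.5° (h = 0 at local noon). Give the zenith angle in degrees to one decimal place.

cos θ_z = sin ϕ sin δ + cos ϕ cos δ cos h = -0.006082 + 0.418554 = 0.412472.
θ_z = arccos(0.412472) = 65.6°.

θ_z = 65.6°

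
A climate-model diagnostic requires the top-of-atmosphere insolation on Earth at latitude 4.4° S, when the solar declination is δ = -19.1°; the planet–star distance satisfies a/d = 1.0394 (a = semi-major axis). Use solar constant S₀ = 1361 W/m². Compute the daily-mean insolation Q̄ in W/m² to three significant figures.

Q̄ ≈ 460 W/m²

cos H₀ = −tan(-4.4°) tan(-19.100°) = -0.0266, H₀ = 1.5974 rad.
Bracket: H₀ sin φ sin δ + cos φ cos δ sin H₀ = 1.5974×-0.07672×-0.32722 + 0.99705×0.94495×0.99964 = 0.040102 + 0.941823 = 0.981925.
Inverse-square distance factor (a/d)² = 1.0394² = 1.080352.
Q̄ = (S₀/π) × 1.080352 × [bracket] = (1361/π) × 1.080352 × 0.981925 = 459.6 W/m².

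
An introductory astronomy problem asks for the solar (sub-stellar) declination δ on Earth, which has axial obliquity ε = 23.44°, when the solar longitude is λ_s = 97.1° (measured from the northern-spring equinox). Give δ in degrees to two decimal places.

sin δ = sin ε · sin λ_s = sin 23.44° × sin 97.1° = 0.394738.
δ = arcsin(0.394738) = +23.25°.

δ = +23.25°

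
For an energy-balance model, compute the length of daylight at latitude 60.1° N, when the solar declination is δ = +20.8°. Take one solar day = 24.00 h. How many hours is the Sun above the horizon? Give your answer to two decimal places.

17.51 h

cos h₀ = −tan ϕ · tan δ = −tan(+60.1°) × tan(+20.800°) = -0.6606, so h₀ = 2.2924 rad = 131.35°.
Daylight = 2h₀/(2π) × 24.00 h = (2.2924/π) × 24.00 = 17.51 h.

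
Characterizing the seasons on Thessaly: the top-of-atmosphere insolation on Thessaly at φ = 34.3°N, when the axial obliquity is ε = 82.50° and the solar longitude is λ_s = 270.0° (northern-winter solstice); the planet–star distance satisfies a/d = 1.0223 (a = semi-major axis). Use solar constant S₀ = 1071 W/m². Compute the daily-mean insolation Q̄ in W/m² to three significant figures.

Q̄ ≈ 0.00 W/m²

Solar declination: sin δ = sin ε · sin λ_s = sin 82.50° × sin 270.0° = -0.99144, so δ = -82.500°.
cos H₀ = −tan(+34.3°) tan(-82.500°) = 5.1815 ≥ 1 ⇒ polar night, H₀ = 0 and Q̄ = 0.
Inverse-square distance factor (a/d)² = 1.0223² = 1.045097.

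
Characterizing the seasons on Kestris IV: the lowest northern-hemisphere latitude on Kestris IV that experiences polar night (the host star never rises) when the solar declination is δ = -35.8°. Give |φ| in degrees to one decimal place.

Polar night requires cos H₀ = −tan φ tan δ ≥ 1, i.e. tan φ tan δ ≤ −1.
The boundary is |tan φ| · |tan δ| = 1, so |φ| = 90° − |δ| = 90° − 35.8° = 54.2° in the northern hemisphere.

|φ| = 54.2°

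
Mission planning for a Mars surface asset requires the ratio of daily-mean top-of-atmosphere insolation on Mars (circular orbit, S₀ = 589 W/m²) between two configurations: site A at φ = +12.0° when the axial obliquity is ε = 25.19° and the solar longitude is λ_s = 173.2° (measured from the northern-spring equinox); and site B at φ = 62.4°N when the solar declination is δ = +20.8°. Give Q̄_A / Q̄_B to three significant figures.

— Configuration A (φ=+12.0°):
Solar declination: sin δ = sin ε · sin λ_s = sin 25.19° × sin 173.2° = 0.05040, so δ = +2.889°.
cos H₀ = −tan(+12.0°) tan(+2.889°) = -0.0107, H₀ = 1.5815 rad.
Bracket: H₀ sin φ sin δ + cos φ cos δ sin H₀ = 1.5815×0.20791×0.05040 + 0.97815×0.99873×0.99994 = 0.016572 + 0.976849 = 0.993421.
Q̄ = (S₀/π) × [bracket] = (589/π) × 0.993421 = 186.25 W/m².
— Configuration B (φ=+62.4°):
cos H₀ = −tan(+62.4°) tan(+20.800°) = -0.7266, H₀ = 2.3842 rad.
Bracket: H₀ sin φ sin δ + cos φ cos δ sin H₀ = 2.3842×0.88620×0.35511 + 0.46330×0.93483×0.68705 = 0.750304 + 0.297566 = 1.047870.
Q̄ = (S₀/π) × [bracket] = (589/π) × 1.047870 = 196.46 W/m².
Ratio Q̄_A / Q̄_B = 186.25 / 196.46 = 0.9480.

Q̄_A / Q̄_B ≈ 0.948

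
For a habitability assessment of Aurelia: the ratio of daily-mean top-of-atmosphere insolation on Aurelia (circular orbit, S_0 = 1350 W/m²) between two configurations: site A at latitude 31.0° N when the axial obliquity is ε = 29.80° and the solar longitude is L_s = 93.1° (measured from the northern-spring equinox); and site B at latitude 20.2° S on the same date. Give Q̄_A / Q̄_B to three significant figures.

Q̄_A / Q̄_B ≈ 2.11

— Configuration A (ϕ=+31.0°):
Solar declination: sin δ = sin ε · sin L_s = sin 29.80° × sin 93.1° = 0.49625, so δ = +29.752°.
cos h₀ = −tan(+31.0°) tan(+29.752°) = -0.3434, h₀ = 1.9214 rad.
Bracket: h₀ sin ϕ sin δ + cos ϕ cos δ sin h₀ = 1.9214×0.51504×0.49625 + 0.85717×0.86818×0.93917 = 0.491088 + 0.698910 = 1.189998.
Q̄ = (S_0/π) × [bracket] = (1350/π) × 1.189998 = 511.36 W/m².
— Configuration B (ϕ=-20.2°):
cos h₀ = −tan(-20.2°) tan(+29.752°) = 0.2103, h₀ = 1.3589 rad.
Bracket: h₀ sin ϕ sin δ + cos ϕ cos δ sin h₀ = 1.3589×-0.34530×0.49625 + 0.93849×0.86818×0.97764 = -0.232854 + 0.796560 = 0.563706.
Q̄ = (S_0/π) × [bracket] = (1350/π) × 0.563706 = 242.23 W/m².
Ratio Q̄_A / Q̄_B = 511.36 / 242.23 = 2.111.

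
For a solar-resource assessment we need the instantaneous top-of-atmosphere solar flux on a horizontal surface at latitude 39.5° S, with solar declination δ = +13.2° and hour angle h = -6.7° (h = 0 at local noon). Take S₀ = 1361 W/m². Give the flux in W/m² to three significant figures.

818 W/m²

cos θ_z = sin φ sin δ + cos φ cos δ cos h = -0.145249 + 0.746107 = 0.600858.
Flux = S₀ · cos θ_z = 1361 × 0.600858 = 817.8 W/m².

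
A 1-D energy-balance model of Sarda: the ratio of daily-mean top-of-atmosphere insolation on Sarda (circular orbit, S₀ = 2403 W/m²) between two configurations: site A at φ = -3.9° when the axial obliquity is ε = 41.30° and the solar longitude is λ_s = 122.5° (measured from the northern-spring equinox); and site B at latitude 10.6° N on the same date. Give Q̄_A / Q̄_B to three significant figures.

Q̄_A / Q̄_B ≈ 0.783

— Configuration A (φ=-3.9°):
Solar declination: sin δ = sin ε · sin λ_s = sin 41.30° × sin 122.5° = 0.55664, so δ = +33.824°.
cos H₀ = −tan(-3.9°) tan(+33.824°) = 0.0457, H₀ = 1.5251 rad.
Bracket: H₀ sin φ sin δ + cos φ cos δ sin H₀ = 1.5251×-0.06802×0.55664 + 0.99768×0.83075×0.99896 = -0.057744 + 0.827961 = 0.770217.
Q̄ = (S₀/π) × [bracket] = (2403/π) × 0.770217 = 589.14 W/m².
— Configuration B (φ=+10.6°):
cos H₀ = −tan(+10.6°) tan(+33.824°) = -0.1254, H₀ = 1.6965 rad.
Bracket: H₀ sin φ sin δ + cos φ cos δ sin H₀ = 1.6965×0.18395×0.55664 + 0.98294×0.83075×0.99211 = 0.173711 + 0.810135 = 0.983846.
Q̄ = (S₀/π) × [bracket] = (2403/π) × 0.983846 = 752.54 W/m².
Ratio Q̄_A / Q̄_B = 589.14 / 752.54 = 0.7829.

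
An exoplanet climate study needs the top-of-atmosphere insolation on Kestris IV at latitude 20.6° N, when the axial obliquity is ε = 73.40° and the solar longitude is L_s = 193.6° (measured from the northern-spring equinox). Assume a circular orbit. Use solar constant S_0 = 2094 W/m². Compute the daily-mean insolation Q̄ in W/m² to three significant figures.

Solar declination: sin δ = sin ε · sin L_s = sin 73.40° × sin 193.6° = -0.22534, so δ = -13.023°.
cos h₀ = −tan(+20.6°) tan(-13.023°) = 0.0869, h₀ = 1.4837 rad.
Bracket: h₀ sin ϕ sin δ + cos ϕ cos δ sin h₀ = 1.4837×0.35184×-0.22534 + 0.93606×0.97428×0.99621 = -0.117633 + 0.908528 = 0.790895.
Q̄ = (S_0/π) × [bracket] = (2094/π) × 0.790895 = 527.2 W/m².

Q̄ ≈ 527 W/m²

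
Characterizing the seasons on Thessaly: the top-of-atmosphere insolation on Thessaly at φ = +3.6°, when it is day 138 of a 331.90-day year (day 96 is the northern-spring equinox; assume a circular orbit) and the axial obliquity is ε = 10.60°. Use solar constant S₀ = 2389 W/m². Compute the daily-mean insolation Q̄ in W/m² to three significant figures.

Solar longitude: λ_s = 360° × (138 − 96)/331.90 = 45.556°.
sin δ = sin 10.60° × sin 45.556° = 0.13133, so δ = +7.546°.
cos H₀ = −tan(+3.6°) tan(+7.546°) = -0.0083, H₀ = 1.5791 rad.
Bracket: H₀ sin φ sin δ + cos φ cos δ sin H₀ = 1.5791×0.06279×0.13133 + 0.99803×0.99134×0.99997 = 0.013022 + 0.989357 = 1.002379.
Q̄ = (S₀/π) × [bracket] = (2389/π) × 1.002379 = 762.3 W/m².

Q̄ ≈ 762 W/m²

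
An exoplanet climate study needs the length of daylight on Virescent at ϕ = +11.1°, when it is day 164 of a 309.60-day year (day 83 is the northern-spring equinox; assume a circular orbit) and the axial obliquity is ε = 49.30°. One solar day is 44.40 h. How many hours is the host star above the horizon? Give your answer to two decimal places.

Solar longitude: L_s = 360° × (164 − 83)/309.60 = 94.186°.
sin δ = sin 49.30° × sin 94.186° = 0.75611, so δ = +49.123°.
cos h₀ = −tan ϕ · tan δ = −tan(+11.1°) × tan(+49.123°) = -0.2267, so h₀ = 1.7995 rad = 103.10°.
Daylight = 2h₀/(2π) × 44.40 h = (1.7995/π) × 44.40 = 25.43 h.

25.43 h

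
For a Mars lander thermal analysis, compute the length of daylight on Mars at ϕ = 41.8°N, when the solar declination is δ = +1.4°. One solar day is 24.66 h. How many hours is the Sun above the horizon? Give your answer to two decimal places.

12.50 h

cos h₀ = −tan ϕ · tan δ = −tan(+41.8°) × tan(+1.400°) = -0.0219, so h₀ = 1.5926 rad = 91.25°.
Daylight = 2h₀/(2π) × 24.66 h = (1.5926/π) × 24.66 = 12.50 h.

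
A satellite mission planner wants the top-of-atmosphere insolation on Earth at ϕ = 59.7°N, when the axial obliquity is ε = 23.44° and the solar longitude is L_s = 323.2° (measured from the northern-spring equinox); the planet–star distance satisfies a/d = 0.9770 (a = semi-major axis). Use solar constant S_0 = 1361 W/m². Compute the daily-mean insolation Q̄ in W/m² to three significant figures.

Q̄ ≈ 87.1 W/m²

Solar declination: sin δ = sin ε · sin L_s = sin 23.44° × sin 323.2° = -0.23828, so δ = -13.785°.
cos h₀ = −tan(+59.7°) tan(-13.785°) = 0.4199, h₀ = 1.1375 rad.
Bracket: h₀ sin ϕ sin δ + cos ϕ cos δ sin h₀ = 1.1375×0.86340×-0.23828 + 0.50453×0.97120×0.90758 = -0.234019 + 0.444714 = 0.210695.
Inverse-square distance factor (a/d)² = 0.9770² = 0.954529.
Q̄ = (S_0/π) × 0.954529 × [bracket] = (1361/π) × 0.954529 × 0.210695 = 87.13 W/m².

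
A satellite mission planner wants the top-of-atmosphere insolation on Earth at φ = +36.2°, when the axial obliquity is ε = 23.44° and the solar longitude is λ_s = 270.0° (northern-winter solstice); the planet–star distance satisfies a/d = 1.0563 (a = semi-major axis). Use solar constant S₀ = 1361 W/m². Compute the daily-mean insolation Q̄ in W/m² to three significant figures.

Solar declination: sin δ = sin ε · sin λ_s = sin 23.44° × sin 270.0° = -0.39779, so δ = -23.440°.
cos H₀ = −tan(+36.2°) tan(-23.440°) = 0.3173, H₀ = 1.2479 rad.
Bracket: H₀ sin φ sin δ + cos φ cos δ sin H₀ = 1.2479×0.59061×-0.39779 + 0.80696×0.91748×0.94832 = -0.293180 + 0.702107 = 0.408927.
Inverse-square distance factor (a/d)² = 1.0563² = 1.115770.
Q̄ = (S₀/π) × 1.115770 × [bracket] = (1361/π) × 1.115770 × 0.408927 = 197.7 W/m².

Q̄ ≈ 198 W/m²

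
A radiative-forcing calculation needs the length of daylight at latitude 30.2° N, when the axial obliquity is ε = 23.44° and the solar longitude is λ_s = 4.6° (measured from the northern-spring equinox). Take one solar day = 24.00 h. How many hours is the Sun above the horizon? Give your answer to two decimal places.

12.14 h

Solar declination: sin δ = sin ε · sin λ_s = sin 23.44° × sin 4.6° = 0.03190, so δ = +1.828°.
cos H₀ = −tan φ · tan δ = −tan(+30.2°) × tan(+1.828°) = -0.0186, so H₀ = 1.5894 rad = 91.06°.
Daylight = 2H₀/(2π) × 24.00 h = (1.5894/π) × 24.00 = 12.14 h.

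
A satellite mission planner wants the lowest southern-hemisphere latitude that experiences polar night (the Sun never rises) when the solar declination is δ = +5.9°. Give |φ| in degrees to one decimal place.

|φ| = 84.1°

Polar night requires cos H₀ = −tan φ tan δ ≥ 1, i.e. tan φ tan δ ≤ −1.
The boundary is |tan φ| · |tan δ| = 1, so |φ| = 90° − |δ| = 90° − 5.9° = 84.1° in the southern hemisphere.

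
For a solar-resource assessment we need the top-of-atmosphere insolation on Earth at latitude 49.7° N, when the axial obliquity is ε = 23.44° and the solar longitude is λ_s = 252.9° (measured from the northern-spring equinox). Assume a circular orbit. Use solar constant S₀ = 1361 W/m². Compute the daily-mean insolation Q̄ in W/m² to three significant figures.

Q̄ ≈ 92.9 W/m²

Solar declination: sin δ = sin ε · sin λ_s = sin 23.44° × sin 252.9° = -0.38020, so δ = -22.346°.
cos H₀ = −tan(+49.7°) tan(-22.346°) = 0.4847, H₀ = 1.0648 rad.
Bracket: H₀ sin φ sin δ + cos φ cos δ sin H₀ = 1.0648×0.76267×-0.38020 + 0.64679×0.92490×0.87467 = -0.308757 + 0.523242 = 0.214485.
Q̄ = (S₀/π) × [bracket] = (1361/π) × 0.214485 = 92.92 W/m².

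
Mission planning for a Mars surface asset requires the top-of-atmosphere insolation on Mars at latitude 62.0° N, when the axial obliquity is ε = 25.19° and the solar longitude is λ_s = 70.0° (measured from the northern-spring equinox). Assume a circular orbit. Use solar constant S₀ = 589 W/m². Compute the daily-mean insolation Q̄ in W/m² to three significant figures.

Q̄ ≈ 214 W/m²

Solar declination: sin δ = sin ε · sin λ_s = sin 25.19° × sin 70.0° = 0.39995, so δ = +23.575°.
cos H₀ = −tan(+62.0°) tan(+23.575°) = -0.8207, H₀ = 2.5334 rad.
Bracket: H₀ sin φ sin δ + cos φ cos δ sin H₀ = 2.5334×0.88295×0.39995 + 0.46947×0.91654×0.57136 = 0.894634 + 0.245849 = 1.140483.
Q̄ = (S₀/π) × [bracket] = (589/π) × 1.140483 = 213.8 W/m².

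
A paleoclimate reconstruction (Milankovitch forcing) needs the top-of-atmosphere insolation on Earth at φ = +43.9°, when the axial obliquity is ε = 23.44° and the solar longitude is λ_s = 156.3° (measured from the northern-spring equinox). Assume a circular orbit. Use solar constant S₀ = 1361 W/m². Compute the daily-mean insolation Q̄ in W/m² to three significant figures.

Q̄ ≈ 387 W/m²

Solar declination: sin δ = sin ε · sin λ_s = sin 23.44° × sin 156.3° = 0.15989, so δ = +9.201°.
cos H₀ = −tan(+43.9°) tan(+9.201°) = -0.1559, H₀ = 1.7273 rad.
Bracket: H₀ sin φ sin δ + cos φ cos δ sin H₀ = 1.7273×0.69340×0.15989 + 0.72055×0.98713×0.98778 = 0.191502 + 0.702585 = 0.894087.
Q̄ = (S₀/π) × [bracket] = (1361/π) × 0.894087 = 387.3 W/m².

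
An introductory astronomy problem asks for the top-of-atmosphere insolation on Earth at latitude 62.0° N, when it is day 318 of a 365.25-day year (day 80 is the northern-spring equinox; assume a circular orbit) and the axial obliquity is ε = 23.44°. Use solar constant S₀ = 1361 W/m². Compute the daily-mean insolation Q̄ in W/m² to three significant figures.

Solar longitude: λ_s = 360° × (318 − 80)/365.25 = 234.579°.
sin δ = sin 23.44° × sin 234.579° = -0.32416, so δ = -18.915°.
cos H₀ = −tan(+62.0°) tan(-18.915°) = 0.6445, H₀ = 0.8705 rad.
Bracket: H₀ sin φ sin δ + cos φ cos δ sin H₀ = 0.8705×0.88295×-0.32416 + 0.46947×0.94600×0.76463 = -0.249152 + 0.339586 = 0.090434.
Q̄ = (S₀/π) × [bracket] = (1361/π) × 0.090434 = 39.18 W/m².

Q̄ ≈ 39.2 W/m²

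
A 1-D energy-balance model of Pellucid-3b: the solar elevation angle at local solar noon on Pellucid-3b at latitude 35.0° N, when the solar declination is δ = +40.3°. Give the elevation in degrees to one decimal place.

84.7°

At local noon the hour angle is zero, so the zenith angle equals |φ − δ| = |+35.0° − (+40.300°)| = 5.300°.
Elevation = 90° − 5.300° = 84.7°.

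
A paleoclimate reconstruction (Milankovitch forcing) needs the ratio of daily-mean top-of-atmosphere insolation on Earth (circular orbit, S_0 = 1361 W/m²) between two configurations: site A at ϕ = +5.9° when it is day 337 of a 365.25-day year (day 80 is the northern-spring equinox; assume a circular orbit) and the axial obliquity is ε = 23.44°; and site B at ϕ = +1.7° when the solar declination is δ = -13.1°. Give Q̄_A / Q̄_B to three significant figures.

— Configuration A (ϕ=+5.9°):
Solar longitude: L_s = 360° × (337 − 80)/365.25 = 253.306°.
sin δ = sin 23.44° × sin 253.306° = -0.38102, so δ = -22.397°.
cos h₀ = −tan(+5.9°) tan(-22.397°) = 0.0426, h₀ = 1.5282 rad.
Bracket: h₀ sin ϕ sin δ + cos ϕ cos δ sin h₀ = 1.5282×0.10279×-0.38102 + 0.99470×0.92457×0.99909 = -0.059852 + 0.918833 = 0.858981.
Q̄ = (S_0/π) × [bracket] = (1361/π) × 0.858981 = 372.13 W/m².
— Configuration B (ϕ=+1.7°):
cos h₀ = −tan(+1.7°) tan(-13.100°) = 0.0069, h₀ = 1.5639 rad.
Bracket: h₀ sin ϕ sin δ + cos ϕ cos δ sin h₀ = 1.5639×0.02967×-0.22665 + 0.99956×0.97398×0.99998 = -0.010517 + 0.973532 = 0.963015.
Q̄ = (S_0/π) × [bracket] = (1361/π) × 0.963015 = 417.20 W/m².
Ratio Q̄_A / Q̄_B = 372.13 / 417.20 = 0.8920.

Q̄_A / Q̄_B ≈ 0.892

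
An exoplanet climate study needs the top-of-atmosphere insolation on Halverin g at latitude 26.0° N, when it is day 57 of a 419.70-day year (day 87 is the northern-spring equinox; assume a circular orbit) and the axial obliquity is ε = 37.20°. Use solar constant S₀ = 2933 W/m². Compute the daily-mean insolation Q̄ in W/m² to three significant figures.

Q̄ ≈ 648 W/m²

Solar longitude: λ_s = 360° × (57 − 87)/419.70 = -25.733°, i.e. -25.733° + 360° = 334.267°.
sin δ = sin 37.20° × sin 334.267° = -0.26250, so δ = -15.218°.
cos H₀ = −tan(+26.0°) tan(-15.218°) = 0.1327, H₀ = 1.4377 rad.
Bracket: H₀ sin φ sin δ + cos φ cos δ sin H₀ = 1.4377×0.43837×-0.26250 + 0.89879×0.96493×0.99116 = -0.165439 + 0.859603 = 0.694164.
Q̄ = (S₀/π) × [bracket] = (2933/π) × 0.694164 = 648.1 W/m².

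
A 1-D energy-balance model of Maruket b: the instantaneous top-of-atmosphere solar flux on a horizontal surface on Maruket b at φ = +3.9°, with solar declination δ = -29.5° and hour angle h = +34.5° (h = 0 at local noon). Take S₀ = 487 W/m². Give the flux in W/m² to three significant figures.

332 W/m²

cos θ_z = sin φ sin δ + cos φ cos δ cos h = -0.033492 + 0.715622 = 0.682130.
Flux = S₀ · cos θ_z = 487 × 0.682130 = 332.2 W/m².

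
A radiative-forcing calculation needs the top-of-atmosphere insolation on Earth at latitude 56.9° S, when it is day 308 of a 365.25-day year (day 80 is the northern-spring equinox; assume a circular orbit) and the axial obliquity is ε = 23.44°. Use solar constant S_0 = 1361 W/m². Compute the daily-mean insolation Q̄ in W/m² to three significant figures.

Solar longitude: L_s = 360° × (308 − 80)/365.25 = 224.723°.
sin δ = sin 23.44° × sin 224.723° = -0.27991, so δ = -16.255°.
cos h₀ = −tan(-56.9°) tan(-16.255°) = -0.4473, h₀ = 2.0345 rad.
Bracket: h₀ sin ϕ sin δ + cos ϕ cos δ sin h₀ = 2.0345×-0.83772×-0.27991 + 0.54610×0.96002×0.89440 = 0.477062 + 0.468904 = 0.945966.
Q̄ = (S_0/π) × [bracket] = (1361/π) × 0.945966 = 409.8 W/m².

Q̄ ≈ 410 W/m²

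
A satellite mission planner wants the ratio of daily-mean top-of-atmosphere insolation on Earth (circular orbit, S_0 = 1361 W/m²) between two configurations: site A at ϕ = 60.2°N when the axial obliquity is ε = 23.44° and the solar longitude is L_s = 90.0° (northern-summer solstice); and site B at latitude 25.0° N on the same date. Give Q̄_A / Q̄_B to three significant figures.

— Configuration A (ϕ=+60.2°):
Solar declination: sin δ = sin ε · sin L_s = sin 23.44° × sin 90.0° = 0.39779, so δ = +23.440°.
cos h₀ = −tan(+60.2°) tan(+23.440°) = -0.7571, h₀ = 2.4296 rad.
Bracket: h₀ sin ϕ sin δ + cos ϕ cos δ sin h₀ = 2.4296×0.86777×0.39779 + 0.49697×0.91748×0.65335 = 0.838674 + 0.297901 = 1.136575.
Q̄ = (S_0/π) × [bracket] = (1361/π) × 1.136575 = 492.39 W/m².
— Configuration B (ϕ=+25.0°):
cos h₀ = −tan(+25.0°) tan(+23.440°) = -0.2022, h₀ = 1.7744 rad.
Bracket: h₀ sin ϕ sin δ + cos ϕ cos δ sin h₀ = 1.7744×0.42262×0.39779 + 0.90631×0.91748×0.97935 = 0.298301 + 0.814350 = 1.112651.
Q̄ = (S_0/π) × [bracket] = (1361/π) × 1.112651 = 482.02 W/m².
Ratio Q̄_A / Q̄_B = 492.39 / 482.02 = 1.022.

Q̄_A / Q̄_B ≈ 1.02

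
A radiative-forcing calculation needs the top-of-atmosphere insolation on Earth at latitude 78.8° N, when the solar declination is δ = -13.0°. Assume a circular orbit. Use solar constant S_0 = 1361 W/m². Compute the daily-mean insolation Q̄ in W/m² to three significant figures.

cos h₀ = −tan(+78.8°) tan(-13.000°) = 1.1660 ≥ 1 ⇒ polar night, h₀ = 0 and Q̄ = 0.

Q̄ ≈ 0.00 W/m²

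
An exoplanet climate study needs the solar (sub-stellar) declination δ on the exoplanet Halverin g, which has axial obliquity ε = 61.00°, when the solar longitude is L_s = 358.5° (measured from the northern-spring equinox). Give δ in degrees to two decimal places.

δ = -1.31°

sin δ = sin ε · sin L_s = sin 61.00° × sin 358.5° = -0.022895.
δ = arcsin(-0.022895) = -1.31°.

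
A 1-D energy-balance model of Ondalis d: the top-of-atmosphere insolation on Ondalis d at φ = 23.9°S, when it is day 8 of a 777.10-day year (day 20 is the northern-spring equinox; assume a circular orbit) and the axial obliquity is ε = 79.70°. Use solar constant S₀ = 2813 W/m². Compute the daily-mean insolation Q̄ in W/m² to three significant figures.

Solar longitude: λ_s = 360° × (8 − 20)/777.10 = -5.559°, i.e. -5.559° + 360° = 354.441°.
sin δ = sin 79.70° × sin 354.441° = -0.09531, so δ = -5.469°.
cos H₀ = −tan(-23.9°) tan(-5.469°) = -0.0424, H₀ = 1.6132 rad.
Bracket: H₀ sin φ sin δ + cos φ cos δ sin H₀ = 1.6132×-0.40514×-0.09531 + 0.91425×0.99545×0.99910 = 0.062292 + 0.909271 = 0.971563.
Q̄ = (S₀/π) × [bracket] = (2813/π) × 0.971563 = 869.9 W/m².

Q̄ ≈ 870 W/m²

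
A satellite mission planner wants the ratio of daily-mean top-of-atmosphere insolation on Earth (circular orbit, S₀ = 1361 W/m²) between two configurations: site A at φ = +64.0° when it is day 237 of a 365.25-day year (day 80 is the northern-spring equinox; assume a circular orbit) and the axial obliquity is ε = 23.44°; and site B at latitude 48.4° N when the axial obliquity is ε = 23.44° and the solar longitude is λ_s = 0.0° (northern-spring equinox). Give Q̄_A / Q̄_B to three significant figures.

— Configuration A (φ=+64.0°):
Solar longitude: λ_s = 360° × (237 − 80)/365.25 = 154.743°.
sin δ = sin 23.44° × sin 154.743° = 0.16973, so δ = +9.772°.
cos H₀ = −tan(+64.0°) tan(+9.772°) = -0.3531, H₀ = 1.9317 rad.
Bracket: H₀ sin φ sin δ + cos φ cos δ sin H₀ = 1.9317×0.89879×0.16973 + 0.43837×0.98549×0.93558 = 0.294684 + 0.404179 = 0.698863.
Q̄ = (S₀/π) × [bracket] = (1361/π) × 0.698863 = 302.76 W/m².
— Configuration B (φ=+48.4°):
Solar declination: sin δ = sin ε · sin λ_s = sin 23.44° × sin 0.0° = 0.00000, so δ = +0.000°.
cos H₀ = −tan(+48.4°) tan(+0.000°) = -0.0000, H₀ = 1.5708 rad.
Bracket: H₀ sin φ sin δ + cos φ cos δ sin H₀ = 1.5708×0.74780×0.00000 + 0.66393×1.00000×1.00000 = 0.000000 + 0.663930 = 0.663930.
Q̄ = (S₀/π) × [bracket] = (1361/π) × 0.663930 = 287.63 W/m².
Ratio Q̄_A / Q̄_B = 302.76 / 287.63 = 1.053.

Q̄_A / Q̄_B ≈ 1.05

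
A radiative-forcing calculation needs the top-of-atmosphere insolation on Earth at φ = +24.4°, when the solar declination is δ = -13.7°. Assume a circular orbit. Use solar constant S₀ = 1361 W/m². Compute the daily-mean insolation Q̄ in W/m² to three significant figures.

cos H₀ = −tan(+24.4°) tan(-13.700°) = 0.1106, H₀ = 1.4600 rad.
Bracket: H₀ sin φ sin δ + cos φ cos δ sin H₀ = 1.4600×0.41310×-0.23684 + 0.91068×0.97155×0.99387 = -0.142844 + 0.879348 = 0.736504.
Q̄ = (S₀/π) × [bracket] = (1361/π) × 0.736504 = 319.1 W/m².

Q̄ ≈ 319 W/m²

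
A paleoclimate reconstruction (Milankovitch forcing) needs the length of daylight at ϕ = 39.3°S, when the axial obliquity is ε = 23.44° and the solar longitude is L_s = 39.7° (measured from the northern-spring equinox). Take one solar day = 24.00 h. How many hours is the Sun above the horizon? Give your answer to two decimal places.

Solar declination: sin δ = sin ε · sin L_s = sin 23.44° × sin 39.7° = 0.25409, so δ = +14.720°.
cos h₀ = −tan ϕ · tan δ = −tan(-39.3°) × tan(+14.720°) = 0.2150, so h₀ = 1.3541 rad = 77.58°.
Daylight = 2h₀/(2π) × 24.00 h = (1.3541/π) × 24.00 = 10.34 h.

10.34 h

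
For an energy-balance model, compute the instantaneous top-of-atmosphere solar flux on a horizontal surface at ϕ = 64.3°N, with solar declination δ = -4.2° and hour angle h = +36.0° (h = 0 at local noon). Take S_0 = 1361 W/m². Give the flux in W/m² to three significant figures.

386 W/m²

cos θ_z = sin ϕ sin δ + cos ϕ cos δ cos h = -0.065993 + 0.349895 = 0.283902.
Flux = S_0 · cos θ_z = 1361 × 0.283902 = 386.4 W/m².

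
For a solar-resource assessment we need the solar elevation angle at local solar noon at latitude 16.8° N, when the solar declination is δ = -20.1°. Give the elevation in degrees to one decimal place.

53.1°

At local noon the hour angle is zero, so the zenith angle equals |φ − δ| = |+16.8° − (-20.100°)| = 36.900°.
Elevation = 90° − 36.900° = 53.1°.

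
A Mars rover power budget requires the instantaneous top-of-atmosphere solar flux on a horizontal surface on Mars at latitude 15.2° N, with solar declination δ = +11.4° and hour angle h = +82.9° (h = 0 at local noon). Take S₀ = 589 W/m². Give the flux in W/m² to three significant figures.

99.4 W/m²

cos θ_z = sin φ sin δ + cos φ cos δ cos h = 0.051824 + 0.116924 = 0.168748.
Flux = S₀ · cos θ_z = 589 × 0.168748 = 99.39 W/m².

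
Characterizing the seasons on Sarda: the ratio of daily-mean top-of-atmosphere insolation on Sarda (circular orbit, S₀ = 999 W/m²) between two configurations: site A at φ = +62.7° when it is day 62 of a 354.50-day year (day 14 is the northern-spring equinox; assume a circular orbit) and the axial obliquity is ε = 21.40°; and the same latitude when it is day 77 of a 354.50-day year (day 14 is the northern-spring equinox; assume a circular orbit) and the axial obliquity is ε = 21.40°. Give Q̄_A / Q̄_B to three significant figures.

Q̄_A / Q̄_B ≈ 0.899

— Configuration A (φ=+62.7°):
Solar longitude: λ_s = 360° × (62 − 14)/354.50 = 48.745°.
sin δ = sin 21.40° × sin 48.745° = 0.27431, so δ = +15.921°.
cos H₀ = −tan(+62.7°) tan(+15.921°) = -0.5527, H₀ = 2.1563 rad.
Bracket: H₀ sin φ sin δ + cos φ cos δ sin H₀ = 2.1563×0.88862×0.27431 + 0.45865×0.96164×0.83341 = 0.525614 + 0.367581 = 0.893195.
Q̄ = (S₀/π) × [bracket] = (999/π) × 0.893195 = 284.03 W/m².
— Configuration B (φ=+62.7°):
Solar longitude: λ_s = 360° × (77 − 14)/354.50 = 63.977°.
sin δ = sin 21.40° × sin 63.977° = 0.32789, so δ = +19.141°.
cos H₀ = −tan(+62.7°) tan(+19.141°) = -0.6724, H₀ = 2.3083 rad.
Bracket: H₀ sin φ sin δ + cos φ cos δ sin H₀ = 2.3083×0.88862×0.32789 + 0.45865×0.94472×0.74015 = 0.672568 + 0.320704 = 0.993272.
Q̄ = (S₀/π) × [bracket] = (999/π) × 0.993272 = 315.85 W/m².
Ratio Q̄_A / Q̄_B = 284.03 / 315.85 = 0.8993.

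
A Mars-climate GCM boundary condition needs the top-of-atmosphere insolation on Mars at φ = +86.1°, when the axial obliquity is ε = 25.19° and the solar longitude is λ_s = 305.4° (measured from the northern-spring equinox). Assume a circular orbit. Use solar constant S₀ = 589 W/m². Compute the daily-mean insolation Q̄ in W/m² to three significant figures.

Q̄ ≈ 0.00 W/m²

Solar declination: sin δ = sin ε · sin λ_s = sin 25.19° × sin 305.4° = -0.34694, so δ = -20.300°.
cos H₀ = −tan(+86.1°) tan(-20.300°) = 5.4261 ≥ 1 ⇒ polar night, H₀ = 0 and Q̄ = 0.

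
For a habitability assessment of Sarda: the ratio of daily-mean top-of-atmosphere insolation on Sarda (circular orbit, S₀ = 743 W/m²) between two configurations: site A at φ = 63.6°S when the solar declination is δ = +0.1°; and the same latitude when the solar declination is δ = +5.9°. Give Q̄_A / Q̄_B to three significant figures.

— Configuration A (φ=-63.6°):
cos H₀ = −tan(-63.6°) tan(+0.100°) = 0.0035, H₀ = 1.5673 rad.
Bracket: H₀ sin φ sin δ + cos φ cos δ sin H₀ = 1.5673×-0.89571×0.00175 + 0.44464×1.00000×0.99999 = -0.002457 + 0.444636 = 0.442179.
Q̄ = (S₀/π) × [bracket] = (743/π) × 0.442179 = 104.58 W/m².
— Configuration B (φ=-63.6°):
cos H₀ = −tan(-63.6°) tan(+5.900°) = 0.2082, H₀ = 1.3611 rad.
Bracket: H₀ sin φ sin δ + cos φ cos δ sin H₀ = 1.3611×-0.89571×0.10279 + 0.44464×0.99470×0.97809 = -0.125317 + 0.432593 = 0.307276.
Q̄ = (S₀/π) × [bracket] = (743/π) × 0.307276 = 72.672 W/m².
Ratio Q̄_A / Q̄_B = 104.58 / 72.672 = 1.439.

Q̄_A / Q̄_B ≈ 1.44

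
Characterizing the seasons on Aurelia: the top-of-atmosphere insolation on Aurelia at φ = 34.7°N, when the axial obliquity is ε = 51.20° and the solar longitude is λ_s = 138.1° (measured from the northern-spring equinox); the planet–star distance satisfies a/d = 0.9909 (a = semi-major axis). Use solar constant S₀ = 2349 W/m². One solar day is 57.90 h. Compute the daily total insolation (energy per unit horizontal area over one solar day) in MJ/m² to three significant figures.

188 MJ/m²

Solar declination: sin δ = sin ε · sin λ_s = sin 51.20° × sin 138.1° = 0.52047, so δ = +31.364°.
cos H₀ = −tan(+34.7°) tan(+31.364°) = -0.4221, H₀ = 2.0065 rad.
Bracket: H₀ sin φ sin δ + cos φ cos δ sin H₀ = 2.0065×0.56928×0.52047 + 0.82214×0.85388×0.90657 = 0.594512 + 0.636420 = 1.230932.
Inverse-square distance factor (a/d)² = 0.9909² = 0.981883.
Q̄ = (S₀/π) × 0.981883 × [bracket] = (2349/π) × 0.981883 × 1.230932 = 903.71 W/m².
Daily total = Q̄ × 57.90 h × 3600 s/h = 903.71 × 57.90 × 3600 / 10⁶ = 188.4 MJ/m².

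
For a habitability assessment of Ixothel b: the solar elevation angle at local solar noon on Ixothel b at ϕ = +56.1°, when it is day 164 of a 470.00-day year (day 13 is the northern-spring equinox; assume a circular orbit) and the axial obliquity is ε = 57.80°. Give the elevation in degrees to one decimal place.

Solar longitude: L_s = 360° × (164 − 13)/470.00 = 115.660°.
sin δ = sin 57.80° × sin 115.660° = 0.76274, so δ = +49.707°.
At local noon the hour angle is zero, so the zenith angle equals |ϕ − δ| = |+56.1° − (+49.707°)| = 6.393°.
Elevation = 90° − 6.393° = 83.6°.

83.6°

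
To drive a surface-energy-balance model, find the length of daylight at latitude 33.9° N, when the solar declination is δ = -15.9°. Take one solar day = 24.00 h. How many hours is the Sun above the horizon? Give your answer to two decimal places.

cos H₀ = −tan φ · tan δ = −tan(+33.9°) × tan(-15.900°) = 0.1914, so H₀ = 1.3782 rad = 78.96°.
Daylight = 2H₀/(2π) × 24.00 h = (1.3782/π) × 24.00 = 10.53 h.

10.53 h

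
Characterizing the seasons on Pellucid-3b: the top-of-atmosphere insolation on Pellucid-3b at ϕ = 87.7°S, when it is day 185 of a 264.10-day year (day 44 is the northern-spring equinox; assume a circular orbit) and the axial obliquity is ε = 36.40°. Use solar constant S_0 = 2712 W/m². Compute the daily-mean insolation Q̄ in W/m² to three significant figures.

Solar longitude: L_s = 360° × (185 − 44)/264.10 = 192.200°.
sin δ = sin 36.40° × sin 192.200° = -0.12540, so δ = -7.204°.
cos h₀ = −tan(-87.7°) tan(-7.204°) = -3.1471 ≤ −1 ⇒ polar day, h₀ = π.
Bracket: h₀ sin ϕ sin δ + cos ϕ cos δ sin h₀ = 3.1416×-0.99919×-0.12540 + 0.04013×0.99211×0.00000 = 0.393638 + 0.000000 = 0.393638.
Q̄ = (S_0/π) × [bracket] = (2712/π) × 0.393638 = 339.8 W/m².

Q̄ ≈ 340 W/m²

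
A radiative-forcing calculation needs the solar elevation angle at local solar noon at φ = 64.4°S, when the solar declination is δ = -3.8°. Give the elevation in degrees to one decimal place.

At local noon the hour angle is zero, so the zenith angle equals |φ − δ| = |-64.4° − (-3.800°)| = 60.600°.
Elevation = 90° − 60.600° = 29.4°.

29.4°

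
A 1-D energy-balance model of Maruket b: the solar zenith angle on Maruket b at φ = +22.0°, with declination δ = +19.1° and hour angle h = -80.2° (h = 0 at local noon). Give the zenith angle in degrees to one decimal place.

cos θ_z = sin φ sin δ + cos φ cos δ cos h = 0.122578 + 0.149128 = 0.271706.
θ_z = arccos(0.271706) = 74.2°.

θ_z = 74.2°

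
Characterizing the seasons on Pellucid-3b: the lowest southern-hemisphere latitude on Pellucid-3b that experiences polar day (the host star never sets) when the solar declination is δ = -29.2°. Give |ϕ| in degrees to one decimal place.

|ϕ| = 60.8°

Polar day requires cos h₀ = −tan ϕ tan δ ≤ −1, i.e. tan ϕ tan δ ≥ 1.
The boundary is |tan ϕ| · |tan δ| = 1, so |ϕ| = 90° − |δ| = 90° − 29.2° = 60.8° in the southern hemisphere.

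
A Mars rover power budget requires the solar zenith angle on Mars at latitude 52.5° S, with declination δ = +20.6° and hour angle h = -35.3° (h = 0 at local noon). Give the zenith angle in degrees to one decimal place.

θ_z = 79.3°

cos θ_z = sin φ sin δ + cos φ cos δ cos h = -0.279135 + 0.465065 = 0.185930.
θ_z = arccos(0.185930) = 79.3°.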